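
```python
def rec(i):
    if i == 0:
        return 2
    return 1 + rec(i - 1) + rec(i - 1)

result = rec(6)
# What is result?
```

rec(i) = 1 + 2·rec(i-1), rec(0)=2. Closed form: (2+1)·2^6 - 1 = 191.

Answer: 191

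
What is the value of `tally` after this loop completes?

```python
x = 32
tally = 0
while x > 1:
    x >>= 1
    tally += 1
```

Count right shifts until 1
`tally` takes the values: 0 → 1 → 2 → 3 → 4 → 5

Answer: 5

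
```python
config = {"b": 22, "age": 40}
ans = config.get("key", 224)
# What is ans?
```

Trace:
`config = {"b": 22, "age": 40}` → config = {'b': 22, 'age': 40}
`ans = config.get("key", 224)` → ans = 224
So ans = 224

Answer: 224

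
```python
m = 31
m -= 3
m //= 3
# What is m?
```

Trace:
`m = 31` → m = 31
`m -= 3` → m = 28
`m //= 3` → m = 9
So m = 9

Answer: 9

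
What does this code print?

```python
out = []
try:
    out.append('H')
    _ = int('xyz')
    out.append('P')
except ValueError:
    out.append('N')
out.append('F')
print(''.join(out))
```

Execution trace: 'H' (try body) → 'N' (except ValueError) → 'F' (after the try/except). Output: HNF

Answer: HNF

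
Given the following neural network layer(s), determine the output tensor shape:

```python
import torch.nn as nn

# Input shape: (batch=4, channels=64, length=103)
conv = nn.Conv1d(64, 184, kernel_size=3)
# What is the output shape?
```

Input: (4, 64, 103) -> Output: (4, 184, 101)

Answer: (4, 184, 101)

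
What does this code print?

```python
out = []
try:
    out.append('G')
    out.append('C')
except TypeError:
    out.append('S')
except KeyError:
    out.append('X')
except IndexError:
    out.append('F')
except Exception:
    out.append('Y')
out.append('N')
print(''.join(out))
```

Execution trace: 'G' (try body) → 'C' (try body, no exception) → 'N' (after the try/except). Output: GCN

Answer: GCN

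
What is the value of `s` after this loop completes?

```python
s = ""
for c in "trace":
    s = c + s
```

Reverse 'trace'
`s` takes the values: "" → "t" → "rt" → "art" → "cart" → "ecart"

Answer: "ecart"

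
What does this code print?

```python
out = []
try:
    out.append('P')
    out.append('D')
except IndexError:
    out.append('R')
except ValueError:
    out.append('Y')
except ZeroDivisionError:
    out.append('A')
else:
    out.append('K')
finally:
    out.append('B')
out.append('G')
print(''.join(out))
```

Execution trace: 'P' (try body) → 'D' (try body, no exception) → 'K' (else) → 'B' (finally) → 'G' (after the try/except). Output: PDKBG

Answer: PDKBG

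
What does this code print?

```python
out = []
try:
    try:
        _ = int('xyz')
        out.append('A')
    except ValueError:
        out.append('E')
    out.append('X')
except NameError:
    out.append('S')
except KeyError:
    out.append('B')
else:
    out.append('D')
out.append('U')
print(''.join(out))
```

Execution trace: 'E' (inner except ValueError) → 'X' (try body, no exception) → 'D' (else) → 'U' (after the try/except). Output: EXDU

Answer: EXDU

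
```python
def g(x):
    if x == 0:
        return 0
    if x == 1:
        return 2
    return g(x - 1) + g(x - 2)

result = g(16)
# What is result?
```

Build up from base cases: g(0)=0, g(1)=2, g(2)=2, g(3)=4, g(4)=6, g(5)=10, g(6)=16, ..., g(16)=1974

Answer: 1974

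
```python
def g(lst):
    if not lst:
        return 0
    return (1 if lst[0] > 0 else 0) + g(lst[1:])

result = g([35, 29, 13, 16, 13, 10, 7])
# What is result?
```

Count of positive elements in [35, 29, 13, 16, 13, 10, 7] = 7

Answer: 7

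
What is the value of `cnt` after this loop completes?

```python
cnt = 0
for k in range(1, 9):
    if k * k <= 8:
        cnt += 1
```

Count numbers where k² ≤ 8
`cnt` takes the values: 0 → 1 → 2

Answer: 2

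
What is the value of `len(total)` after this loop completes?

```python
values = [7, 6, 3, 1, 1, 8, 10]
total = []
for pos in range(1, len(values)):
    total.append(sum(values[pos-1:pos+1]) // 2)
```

Number of 2-element averages
`total` takes the values: [] → [6] → [6, 4] → [6, 4, 2] → [6, 4, 2, 1] → [6, 4, 2, 1, 4] → [6, 4, 2, 1, 4, 9]
So `len(total)` = 6

Answer: 6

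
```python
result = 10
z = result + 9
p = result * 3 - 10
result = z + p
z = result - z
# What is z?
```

Trace:
`result = 10` → result = 10
`z = result + 9` → z = 19
`p = result * 3 - 10` → p = 20
`result = z + p` → result = 39
`z = result - z` → z = 20
So z = 20

Answer: 20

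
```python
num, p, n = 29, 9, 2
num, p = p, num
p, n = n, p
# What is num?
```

Trace:
`num, p, n = 29, 9, 2` → num = 29; p = 9; n = 2
`num, p = p, num` → num = 9; p = 29
`p, n = n, p` → p = 2; n = 29
So num = 9

Answer: 9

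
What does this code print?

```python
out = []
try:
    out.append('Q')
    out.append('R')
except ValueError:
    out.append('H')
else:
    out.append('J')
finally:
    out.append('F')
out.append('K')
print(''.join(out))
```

Execution trace: 'Q' (try body) → 'R' (try body, no exception) → 'J' (else) → 'F' (finally) → 'K' (after the try/except). Output: QRJFK

Answer: QRJFK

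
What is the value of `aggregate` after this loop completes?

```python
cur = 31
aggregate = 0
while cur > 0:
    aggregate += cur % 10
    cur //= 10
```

Sum digits of 31
`aggregate` takes the values: 0 → 1 → 4

Answer: 4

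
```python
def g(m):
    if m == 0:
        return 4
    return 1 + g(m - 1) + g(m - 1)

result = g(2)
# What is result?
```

g(m) = 1 + 2·g(m-1), g(0)=4. Closed form: (4+1)·2^2 - 1 = 19.

Answer: 19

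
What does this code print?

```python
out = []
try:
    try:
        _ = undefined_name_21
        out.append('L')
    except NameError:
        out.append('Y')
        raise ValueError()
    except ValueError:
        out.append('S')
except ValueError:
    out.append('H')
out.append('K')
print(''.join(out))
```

Execution trace: 'Y' (inner except NameError) → 'H' (outer except ValueError) → 'K' (after the try/except). Output: YHK

Answer: YHK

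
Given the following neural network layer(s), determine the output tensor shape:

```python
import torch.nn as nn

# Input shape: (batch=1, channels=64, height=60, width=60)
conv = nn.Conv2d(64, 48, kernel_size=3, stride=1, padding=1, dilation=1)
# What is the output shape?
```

Input: (1, 64, 60, 60) -> Output: (1, 48, 60, 60)

Answer: (1, 48, 60, 60)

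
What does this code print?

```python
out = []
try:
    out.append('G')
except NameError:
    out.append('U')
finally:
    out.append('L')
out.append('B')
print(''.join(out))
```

Execution trace: 'G' (try body, no exception) → 'L' (finally) → 'B' (after the try/except). Output: GLB

Answer: GLB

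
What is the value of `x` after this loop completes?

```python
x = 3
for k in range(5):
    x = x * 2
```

Multiply by 2, 5 times: 3 * 2^5 = 96
`x` takes the values: 3 → 6 → 12 → 24 → 48 → 96

Answer: 96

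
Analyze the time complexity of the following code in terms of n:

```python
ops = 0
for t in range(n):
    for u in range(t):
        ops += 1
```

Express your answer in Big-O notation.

Each loop level contributes: n × n. Multiplying the contributions gives O(n^2).

Answer: O(n^2)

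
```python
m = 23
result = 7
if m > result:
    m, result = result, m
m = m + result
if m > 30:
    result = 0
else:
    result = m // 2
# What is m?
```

Trace:
`m = 23` → m = 23
`result = 7` → result = 7
`if m > result: ...` → m > result is True → m = 7; result = 23
`m = m + result` → m = 30
`if m > 30: ...` → m > 30 is False, take else branch → result = 15
So m = 30

Answer: 30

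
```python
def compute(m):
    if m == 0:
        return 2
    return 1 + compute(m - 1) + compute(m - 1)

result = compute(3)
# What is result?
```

compute(m) = 1 + 2·compute(m-1), compute(0)=2. Closed form: (2+1)·2^3 - 1 = 23.

Answer: 23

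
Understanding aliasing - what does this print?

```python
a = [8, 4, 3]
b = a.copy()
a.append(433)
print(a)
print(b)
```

Key concept: list.copy() creates independent copy.
Step by step:
`a = [8, 4, 3]` → a = [8, 4, 3]
`b = a.copy()` → b = [8, 4, 3]
`a.append(433)` → a = [8, 4, 3, 433]
`print(a)` → prints [8, 4, 3, 433]
`print(b)` → prints [8, 4, 3]

Answer:
[8, 4, 3, 433]
[8, 4, 3]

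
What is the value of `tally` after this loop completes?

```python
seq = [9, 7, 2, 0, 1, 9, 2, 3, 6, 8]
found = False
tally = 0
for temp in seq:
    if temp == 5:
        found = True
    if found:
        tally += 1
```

Count elements after first 5 in [9, 7, 2, 0, 1, 9, 2, 3, 6, 8]
`tally` takes the values: 0

Answer: 0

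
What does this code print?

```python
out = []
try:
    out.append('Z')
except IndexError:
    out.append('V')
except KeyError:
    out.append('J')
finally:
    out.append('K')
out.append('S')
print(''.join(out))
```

Execution trace: 'Z' (try body, no exception) → 'K' (finally) → 'S' (after the try/except). Output: ZKS

Answer: ZKS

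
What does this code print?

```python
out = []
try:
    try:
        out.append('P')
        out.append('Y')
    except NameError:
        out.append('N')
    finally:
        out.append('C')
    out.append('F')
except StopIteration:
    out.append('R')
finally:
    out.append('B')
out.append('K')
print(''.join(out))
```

Execution trace: 'P' (inner try body) → 'Y' (inner try body, no exception) → 'C' (inner finally) → 'F' (try body, no exception) → 'B' (finally) → 'K' (after the try/except). Output: PYCFBK

Answer: PYCFBK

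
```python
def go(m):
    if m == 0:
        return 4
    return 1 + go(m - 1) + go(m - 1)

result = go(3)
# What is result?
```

go(m) = 1 + 2·go(m-1), go(0)=4. Closed form: (4+1)·2^3 - 1 = 39.

Answer: 39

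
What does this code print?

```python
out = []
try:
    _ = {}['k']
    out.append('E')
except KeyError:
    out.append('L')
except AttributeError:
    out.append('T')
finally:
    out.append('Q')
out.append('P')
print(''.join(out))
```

Execution trace: 'L' (except KeyError) → 'Q' (finally) → 'P' (after the try/except). Output: LQP

Answer: LQP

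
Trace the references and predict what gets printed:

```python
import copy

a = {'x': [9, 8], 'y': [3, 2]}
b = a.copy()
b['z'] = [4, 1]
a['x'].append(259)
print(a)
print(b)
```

Key concept: shallow copy of dict with mutable values.
Step by step:
`a = {'x': [9, 8], 'y': [3, 2]}` → a = {'x': [9, 8], 'y': [3, 2]}
`b = a.copy()` → b = {'x': [9, 8], 'y': [3, 2]}
`b['z'] = [4, 1]` → b = {'x': [9, 8], 'y': [3, 2], 'z': [4, 1]}
`a['x'].append(259)` → a = {'x': [9, 8, 259], 'y': [3, 2]}; b = {'x': [9, 8, 259], 'y': [3, 2], 'z': [4, 1]}
`print(a)` → prints {'x': [9, 8, 259], 'y': [3, 2]}
`print(b)` → prints {'x': [9, 8, 259], 'y': [3, 2], 'z': [4, 1]}

Answer:
{'x': [9, 8, 259], 'y': [3, 2]}
{'x': [9, 8, 259], 'y': [3, 2], 'z': [4, 1]}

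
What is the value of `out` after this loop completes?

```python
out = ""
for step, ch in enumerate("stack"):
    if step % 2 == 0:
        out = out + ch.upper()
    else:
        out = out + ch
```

Uppercase even positions in 'stack'
`out` takes the values: "" → "S" → "St" → "StA" → "StAc" → "StAcK"

Answer: "StAcK"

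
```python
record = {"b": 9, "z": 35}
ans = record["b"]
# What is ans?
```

Trace:
`record = {"b": 9, "z": 35}` → record = {'b': 9, 'z': 35}
`ans = record["b"]` → ans = 9
So ans = 9

Answer: 9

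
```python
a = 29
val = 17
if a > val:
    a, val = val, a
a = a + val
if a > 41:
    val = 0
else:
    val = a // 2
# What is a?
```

Trace:
`a = 29` → a = 29
`val = 17` → val = 17
`if a > val: ...` → a > val is True → a = 17; val = 29
`a = a + val` → a = 46
`if a > 41: ...` → a > 41 is True → val = 0
So a = 46

Answer: 46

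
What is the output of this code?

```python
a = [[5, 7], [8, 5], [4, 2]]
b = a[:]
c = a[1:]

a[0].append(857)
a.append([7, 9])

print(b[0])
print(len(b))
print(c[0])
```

Key concept: slice with nested mutation.
Step by step:
`a = [[5, 7], [8, 5], [4, 2]]` → a = [[5, 7], [8, 5], [4, 2]]
`b = a[:]` → b = [[5, 7], [8, 5], [4, 2]]
`c = a[1:]` → c = [[8, 5], [4, 2]]
`a[0].append(857)` → a = [[5, 7, 857], [8, 5], [4, 2]]; b = [[5, 7, 857], [8, 5], [4, 2]]
`a.append([7, 9])` → a = [[5, 7, 857], [8, 5], [4, 2], [7, 9]]
`print(b[0])` → prints [5, 7, 857]
`print(len(b))` → prints 3
`print(c[0])` → prints [8, 5]

Answer:
[5, 7, 857]
3
[8, 5]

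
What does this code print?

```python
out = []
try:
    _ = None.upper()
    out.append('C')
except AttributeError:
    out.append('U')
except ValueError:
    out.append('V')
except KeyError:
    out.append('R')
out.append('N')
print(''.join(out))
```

Execution trace: 'U' (except AttributeError) → 'N' (after the try/except). Output: UN

Answer: UN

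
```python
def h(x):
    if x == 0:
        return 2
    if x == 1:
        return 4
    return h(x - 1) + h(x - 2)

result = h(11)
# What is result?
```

Build up from base cases: h(0)=2, h(1)=4, h(2)=6, h(3)=10, h(4)=16, h(5)=26, h(6)=42, ..., h(11)=466

Answer: 466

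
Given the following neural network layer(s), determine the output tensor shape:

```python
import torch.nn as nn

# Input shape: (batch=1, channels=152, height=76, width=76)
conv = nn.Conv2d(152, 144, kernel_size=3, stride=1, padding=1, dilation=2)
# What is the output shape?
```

Input: (1, 152, 76, 76) -> Output: (1, 144, 74, 74)

Answer: (1, 144, 74, 74)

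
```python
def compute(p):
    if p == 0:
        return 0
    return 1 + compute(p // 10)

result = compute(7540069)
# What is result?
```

Count of digits of 7540069: 7

Answer: 7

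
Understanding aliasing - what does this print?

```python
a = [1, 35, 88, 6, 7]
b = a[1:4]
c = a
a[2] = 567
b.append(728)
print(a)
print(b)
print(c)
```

Key concept: slice vs alias.
Step by step:
`a = [1, 35, 88, 6, 7]` → a = [1, 35, 88, 6, 7]
`b = a[1:4]` → b = [35, 88, 6]
`c = a` → c = [1, 35, 88, 6, 7] (same object as a)
`a[2] = 567` → a = [1, 35, 567, 6, 7] (same object as c); c = [1, 35, 567, 6, 7] (same object as a)
`b.append(728)` → b = [35, 88, 6, 728]
`print(a)` → prints [1, 35, 567, 6, 7]
`print(b)` → prints [35, 88, 6, 728]
`print(c)` → prints [1, 35, 567, 6, 7]

Answer:
[1, 35, 567, 6, 7]
[35, 88, 6, 728]
[1, 35, 567, 6, 7]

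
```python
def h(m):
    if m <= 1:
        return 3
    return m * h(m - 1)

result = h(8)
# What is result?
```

h(8) = 8 * 7 * 6 * 5 * 4 * 3 * 2 * 3 = 120960

Answer: 120960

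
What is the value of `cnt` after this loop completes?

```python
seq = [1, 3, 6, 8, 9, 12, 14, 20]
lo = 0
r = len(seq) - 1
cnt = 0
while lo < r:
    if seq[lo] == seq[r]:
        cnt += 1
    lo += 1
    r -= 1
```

Count matching pairs from ends
`cnt` takes the values: 0

Answer: 0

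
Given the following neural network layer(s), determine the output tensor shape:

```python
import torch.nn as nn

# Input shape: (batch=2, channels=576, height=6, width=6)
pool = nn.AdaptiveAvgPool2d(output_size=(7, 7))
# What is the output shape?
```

Input: (2, 576, 6, 6) -> Output: (2, 576, 7, 7)

Answer: (2, 576, 7, 7)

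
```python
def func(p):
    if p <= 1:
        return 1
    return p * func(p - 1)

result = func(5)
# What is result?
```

func(5) = 5 * 4 * 3 * 2 * 1 = 120

Answer: 120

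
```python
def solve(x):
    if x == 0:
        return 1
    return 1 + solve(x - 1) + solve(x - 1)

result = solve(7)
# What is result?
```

solve(x) = 1 + 2·solve(x-1), solve(0)=1. Closed form: (1+1)·2^7 - 1 = 255.

Answer: 255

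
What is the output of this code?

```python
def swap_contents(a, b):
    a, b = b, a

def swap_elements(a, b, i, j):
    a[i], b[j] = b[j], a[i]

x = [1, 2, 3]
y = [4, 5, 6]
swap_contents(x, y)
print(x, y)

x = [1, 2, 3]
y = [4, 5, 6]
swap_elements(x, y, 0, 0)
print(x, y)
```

Key concept: parameter rebinding vs mutation.
Step by step:
`x = [1, 2, 3]` → x = [1, 2, 3]
`y = [4, 5, 6]` → y = [4, 5, 6]
`swap_contents(x, y)` → no visible change to tracked variables
`print(x, y)` → prints [1, 2, 3] [4, 5, 6]
`x = [1, 2, 3]` → x = [1, 2, 3]
`y = [4, 5, 6]` → y = [4, 5, 6]
`swap_elements(x, y, 0, 0)` → x = [4, 2, 3]; y = [1, 5, 6]
`print(x, y)` → prints [4, 2, 3] [1, 5, 6]

Answer:
[1, 2, 3] [4, 5, 6]
[4, 2, 3] [1, 5, 6]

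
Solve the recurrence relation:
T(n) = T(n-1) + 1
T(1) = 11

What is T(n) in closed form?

Unrolling: T(n) = T(1) + 1·(n-1) = 11 + 1(n-1) = n + 10.

Answer: T(n) = n + 10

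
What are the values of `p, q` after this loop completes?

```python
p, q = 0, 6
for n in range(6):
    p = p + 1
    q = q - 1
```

p goes 0→6, q goes 6→0
`p, q` takes the values: (0, 6) → (1, 6) → (1, 5) → (2, 5) → (2, 4) → (3, 4) → (3, 3) → (4, 3) → (4, 2) → (5, 2) → (5, 1) → (6, 1) → (6, 0)

Answer: 6, 0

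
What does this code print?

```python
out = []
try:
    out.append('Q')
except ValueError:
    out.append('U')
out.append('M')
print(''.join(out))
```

Execution trace: 'Q' (try body, no exception) → 'M' (after the try/except). Output: QM

Answer: QM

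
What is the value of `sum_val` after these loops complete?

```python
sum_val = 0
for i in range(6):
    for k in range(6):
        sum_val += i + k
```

Sum of all i+k for i,k in 6x6
`sum_val` takes the values: 0 → 1 → 3 → 6 → 10 → 15 → 16 → 18 → 21 → 25 → 30 → 36 → 38 → 41 → 45 → 50 → 56 → 63 → 66 → 70 → 75 → 81 → 88 → 96 → 100 → 105 → 111 → 118 → 126 → 135 → 140 → 146 → 153 → 161 → 170 → 180

Answer: 180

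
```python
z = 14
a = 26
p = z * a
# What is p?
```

Trace:
`z = 14` → z = 14
`a = 26` → a = 26
`p = z * a` → p = 364
So p = 364

Answer: 364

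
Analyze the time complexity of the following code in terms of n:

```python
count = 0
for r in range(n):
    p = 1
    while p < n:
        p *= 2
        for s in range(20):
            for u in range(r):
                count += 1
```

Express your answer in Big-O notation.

Each loop level contributes: n × log n × 1 × n. Multiplying the contributions gives O(n^2 log n).

Answer: O(n^2 log n)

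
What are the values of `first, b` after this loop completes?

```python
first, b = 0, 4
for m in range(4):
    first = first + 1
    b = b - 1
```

first goes 0→4, b goes 4→0
`first, b` takes the values: (0, 4) → (1, 4) → (1, 3) → (2, 3) → (2, 2) → (3, 2) → (3, 1) → (4, 1) → (4, 0)

Answer: 4, 0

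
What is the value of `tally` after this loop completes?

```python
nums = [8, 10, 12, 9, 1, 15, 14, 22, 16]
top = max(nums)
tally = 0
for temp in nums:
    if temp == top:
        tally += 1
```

Count of max value 22 in [8, 10, 12, 9, 1, 15, 14, 22, 16]
`tally` takes the values: 0 → 1

Answer: 1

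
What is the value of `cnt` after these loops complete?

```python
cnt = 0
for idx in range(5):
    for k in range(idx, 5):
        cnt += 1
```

Upper triangle: 5 + 4 + ... + 1
`cnt` takes the values: 0 → 1 → 2 → 3 → 4 → 5 → 6 → 7 → 8 → 9 → 10 → 11 → 12 → 13 → 14 → 15

Answer: 15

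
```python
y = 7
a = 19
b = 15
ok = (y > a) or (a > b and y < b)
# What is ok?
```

Trace:
`y = 7` → y = 7
`a = 19` → a = 19
`b = 15` → b = 15
`ok = (y > a) or (a > b and y < b)` → ok = True
So ok = True

Answer: True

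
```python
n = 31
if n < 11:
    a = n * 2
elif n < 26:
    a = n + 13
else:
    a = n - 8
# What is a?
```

Trace:
`n = 31` → n = 31
`if n < 11: ...` → n < 11 is False, n < 26 is False, take else branch → a = 23
So a = 23

Answer: 23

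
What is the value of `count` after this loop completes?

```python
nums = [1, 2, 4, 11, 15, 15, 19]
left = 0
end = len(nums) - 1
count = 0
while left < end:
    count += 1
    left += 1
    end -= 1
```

Iterations until pointers meet (list length 7)
`count` takes the values: 0 → 1 → 2 → 3

Answer: 3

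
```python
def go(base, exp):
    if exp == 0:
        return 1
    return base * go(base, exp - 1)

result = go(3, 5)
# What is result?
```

go(3, 5) = 3 * 3 * 3 * 3 * 3 = 243

Answer: 243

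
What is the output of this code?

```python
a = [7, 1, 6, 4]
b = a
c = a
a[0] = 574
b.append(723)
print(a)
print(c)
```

Key concept: multiple aliases.
Step by step:
`a = [7, 1, 6, 4]` → a = [7, 1, 6, 4]
`b = a` → b = [7, 1, 6, 4] (same object as a)
`c = a` → c = [7, 1, 6, 4] (same object as a, b)
`a[0] = 574` → a = [574, 1, 6, 4] (same object as b, c); b = [574, 1, 6, 4] (same object as a, c); c = [574, 1, 6, 4] (same object as a, b)
`b.append(723)` → a = [574, 1, 6, 4, 723] (same object as b, c); b = [574, 1, 6, 4, 723] (same object as a, c); c = [574, 1, 6, 4, 723] (same object as a, b)
`print(a)` → prints [574, 1, 6, 4, 723]
`print(c)` → prints [574, 1, 6, 4, 723]

Answer:
[574, 1, 6, 4, 723]
[574, 1, 6, 4, 723]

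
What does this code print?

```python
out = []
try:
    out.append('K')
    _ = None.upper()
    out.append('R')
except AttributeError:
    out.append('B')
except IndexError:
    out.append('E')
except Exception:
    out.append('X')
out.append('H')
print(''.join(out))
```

Execution trace: 'K' (try body) → 'B' (except AttributeError) → 'H' (after the try/except). Output: KBH

Answer: KBH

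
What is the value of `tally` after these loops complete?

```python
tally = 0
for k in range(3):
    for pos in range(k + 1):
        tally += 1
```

Triangle: 1 + 2 + ... + 3
`tally` takes the values: 0 → 1 → 2 → 3 → 4 → 5 → 6

Answer: 6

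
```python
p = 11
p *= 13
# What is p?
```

Trace:
`p = 11` → p = 11
`p *= 13` → p = 143
So p = 143

Answer: 143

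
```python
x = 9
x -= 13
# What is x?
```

Trace:
`x = 9` → x = 9
`x -= 13` → x = -4
So x = -4

Answer: -4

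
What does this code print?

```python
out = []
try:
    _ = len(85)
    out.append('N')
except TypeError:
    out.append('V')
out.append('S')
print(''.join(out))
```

Execution trace: 'V' (except TypeError) → 'S' (after the try/except). Output: VS

Answer: VS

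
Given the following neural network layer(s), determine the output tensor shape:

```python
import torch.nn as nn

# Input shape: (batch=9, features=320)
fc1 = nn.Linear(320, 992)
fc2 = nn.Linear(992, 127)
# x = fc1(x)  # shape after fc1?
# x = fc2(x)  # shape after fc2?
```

Input: (9, 320) -> after fc1: (9, 992) -> Output: (9, 127)

Answer: (9, 127)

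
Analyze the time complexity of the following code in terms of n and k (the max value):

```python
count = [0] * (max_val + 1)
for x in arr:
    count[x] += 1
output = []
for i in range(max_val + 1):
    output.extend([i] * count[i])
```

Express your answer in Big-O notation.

This is Counting sort (k = max value). Time complexity: O(n + k).

Answer: O(n + k)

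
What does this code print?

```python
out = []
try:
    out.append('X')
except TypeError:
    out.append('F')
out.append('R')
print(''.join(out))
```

Execution trace: 'X' (try body, no exception) → 'R' (after the try/except). Output: XR

Answer: XR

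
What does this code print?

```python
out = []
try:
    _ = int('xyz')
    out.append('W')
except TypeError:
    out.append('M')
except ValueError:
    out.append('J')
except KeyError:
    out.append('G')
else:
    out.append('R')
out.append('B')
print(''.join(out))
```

Execution trace: 'J' (except ValueError) → 'B' (after the try/except). Output: JB

Answer: JB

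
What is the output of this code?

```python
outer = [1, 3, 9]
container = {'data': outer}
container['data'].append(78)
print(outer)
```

Key concept: dict holds reference to list.
Step by step:
`outer = [1, 3, 9]` → outer = [1, 3, 9]
`container = {'data': outer}` → container = {'data': [1, 3, 9]}
`container['data'].append(78)` → outer = [1, 3, 9, 78]; container = {'data': [1, 3, 9, 78]}
`print(outer)` → prints [1, 3, 9, 78]

Answer: [1, 3, 9, 78]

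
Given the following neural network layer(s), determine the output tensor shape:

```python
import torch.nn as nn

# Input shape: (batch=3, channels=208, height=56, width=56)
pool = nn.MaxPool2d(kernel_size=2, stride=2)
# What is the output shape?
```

Input: (3, 208, 56, 56) -> Output: (3, 208, 28, 28)

Answer: (3, 208, 28, 28)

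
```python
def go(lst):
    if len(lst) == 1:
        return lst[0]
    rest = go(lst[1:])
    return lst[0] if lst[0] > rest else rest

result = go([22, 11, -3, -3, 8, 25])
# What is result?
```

Recursive max over [22, 11, -3, -3, 8, 25] = 25

Answer: 25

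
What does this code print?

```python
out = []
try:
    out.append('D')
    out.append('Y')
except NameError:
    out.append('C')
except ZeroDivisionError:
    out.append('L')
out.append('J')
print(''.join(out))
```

Execution trace: 'D' (try body) → 'Y' (try body, no exception) → 'J' (after the try/except). Output: DYJ

Answer: DYJ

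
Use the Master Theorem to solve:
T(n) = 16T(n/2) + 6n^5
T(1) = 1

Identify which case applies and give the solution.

a=16, b=2, f(n)=6n^5. log_2(16) = 4. Since c=5 > 4 and the regularity condition holds (16(n/2)^5 = (16/2^5)n^5 with 16/2^5 < 1), Case 3 applies: T(n) = Θ(f(n)) = O(n^5).

Answer: O(n^5) - Case 3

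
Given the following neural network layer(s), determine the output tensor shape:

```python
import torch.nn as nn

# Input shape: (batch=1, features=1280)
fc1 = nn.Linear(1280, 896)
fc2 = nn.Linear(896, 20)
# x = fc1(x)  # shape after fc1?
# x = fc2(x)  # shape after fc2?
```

Input: (1, 1280) -> after fc1: (1, 896) -> Output: (1, 20)

Answer: (1, 20)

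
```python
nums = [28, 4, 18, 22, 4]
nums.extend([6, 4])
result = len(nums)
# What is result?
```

Trace:
`nums = [28, 4, 18, 22, 4]` → nums = [28, 4, 18, 22, 4]
`nums.extend([6, 4])` → nums = [28, 4, 18, 22, 4, 6, 4]
`result = len(nums)` → result = 7
So result = 7

Answer: 7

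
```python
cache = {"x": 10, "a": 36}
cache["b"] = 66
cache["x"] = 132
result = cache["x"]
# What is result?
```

Trace:
`cache = {"x": 10, "a": 36}` → cache = {'x': 10, 'a': 36}
`cache["b"] = 66` → cache = {'x': 10, 'a': 36, 'b': 66}
`cache["x"] = 132` → cache = {'x': 132, 'a': 36, 'b': 66}
`result = cache["x"]` → result = 132
So result = 132

Answer: 132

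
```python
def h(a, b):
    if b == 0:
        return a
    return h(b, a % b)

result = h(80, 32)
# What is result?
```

h(80, 32) -> h(32, 16) -> h(16, 0) -> 16

Answer: 16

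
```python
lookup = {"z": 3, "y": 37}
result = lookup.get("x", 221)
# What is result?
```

Trace:
`lookup = {"z": 3, "y": 37}` → lookup = {'z': 3, 'y': 37}
`result = lookup.get("x", 221)` → result = 221
So result = 221

Answer: 221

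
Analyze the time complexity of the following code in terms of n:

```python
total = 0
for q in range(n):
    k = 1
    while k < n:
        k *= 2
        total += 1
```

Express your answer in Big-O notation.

Each loop level contributes: n × log n. Multiplying the contributions gives O(n log n).

Answer: O(n log n)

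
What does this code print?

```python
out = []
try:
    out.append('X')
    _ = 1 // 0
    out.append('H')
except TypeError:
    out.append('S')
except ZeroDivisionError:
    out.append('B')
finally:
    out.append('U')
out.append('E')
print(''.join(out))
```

Execution trace: 'X' (try body) → 'B' (except ZeroDivisionError) → 'U' (finally) → 'E' (after the try/except). Output: XBUE

Answer: XBUE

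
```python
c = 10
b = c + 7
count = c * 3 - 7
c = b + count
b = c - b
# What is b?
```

Trace:
`c = 10` → c = 10
`b = c + 7` → b = 17
`count = c * 3 - 7` → count = 23
`c = b + count` → c = 40
`b = c - b` → b = 23
So b = 23

Answer: 23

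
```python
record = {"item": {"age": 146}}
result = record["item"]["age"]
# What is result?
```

Trace:
`record = {"item": {"age": 146}}` → record = {'item': {'age': 146}}
`result = record["item"]["age"]` → result = 146
So result = 146

Answer: 146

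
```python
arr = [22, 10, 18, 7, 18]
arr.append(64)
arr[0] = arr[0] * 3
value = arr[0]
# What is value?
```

Trace:
`arr = [22, 10, 18, 7, 18]` → arr = [22, 10, 18, 7, 18]
`arr.append(64)` → arr = [22, 10, 18, 7, 18, 64]
`arr[0] = arr[0] * 3` → arr = [66, 10, 18, 7, 18, 64]
`value = arr[0]` → value = 66
So value = 66

Answer: 66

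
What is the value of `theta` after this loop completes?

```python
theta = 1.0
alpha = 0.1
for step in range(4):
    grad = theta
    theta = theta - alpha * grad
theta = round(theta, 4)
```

Gradient descent: w = 1.0 * (1 - 0.1)^4
`theta` takes the values: 1.0 → 0.9 → 0.81 → 0.729 → 0.6561

Answer: 0.6561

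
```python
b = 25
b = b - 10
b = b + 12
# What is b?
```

Trace:
`b = 25` → b = 25
`b = b - 10` → b = 15
`b = b + 12` → b = 27
So b = 27

Answer: 27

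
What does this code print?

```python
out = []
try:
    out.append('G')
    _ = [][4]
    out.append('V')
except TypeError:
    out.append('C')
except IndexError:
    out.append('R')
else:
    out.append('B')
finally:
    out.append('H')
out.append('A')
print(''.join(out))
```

Execution trace: 'G' (try body) → 'R' (except IndexError) → 'H' (finally) → 'A' (after the try/except). Output: GRHA

Answer: GRHA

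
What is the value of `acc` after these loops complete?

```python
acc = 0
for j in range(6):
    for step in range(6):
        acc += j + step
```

Sum of all j+step for j,step in 6x6
`acc` takes the values: 0 → 1 → 3 → 6 → 10 → 15 → 16 → 18 → 21 → 25 → 30 → 36 → 38 → 41 → 45 → 50 → 56 → 63 → 66 → 70 → 75 → 81 → 88 → 96 → 100 → 105 → 111 → 118 → 126 → 135 → 140 → 146 → 153 → 161 → 170 → 180

Answer: 180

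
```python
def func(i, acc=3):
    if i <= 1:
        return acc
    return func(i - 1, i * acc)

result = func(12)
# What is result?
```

Accumulator trace (n, acc): (12, 3) -> (11, 36) -> (10, 396) -> (9, 3960) -> (8, 35640) -> (7, 285120) -> (6, 1995840) -> (5, 11975040) -> (4, 59875200) -> (3, 239500800) -> (2, 718502400) -> (1, 1437004800) -> return 1437004800

Answer: 1437004800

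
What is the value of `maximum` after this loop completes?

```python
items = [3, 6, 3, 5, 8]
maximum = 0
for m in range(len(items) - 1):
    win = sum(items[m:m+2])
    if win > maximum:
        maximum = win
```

Max sum of 2-element window in [3, 6, 3, 5, 8]
`maximum` takes the values: 0 → 9 → 13

Answer: 13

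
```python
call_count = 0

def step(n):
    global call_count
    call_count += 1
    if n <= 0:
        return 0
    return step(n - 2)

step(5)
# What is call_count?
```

Linear recursion stepping by 2: 4 calls from n=5 down to ≤0.

Answer: 4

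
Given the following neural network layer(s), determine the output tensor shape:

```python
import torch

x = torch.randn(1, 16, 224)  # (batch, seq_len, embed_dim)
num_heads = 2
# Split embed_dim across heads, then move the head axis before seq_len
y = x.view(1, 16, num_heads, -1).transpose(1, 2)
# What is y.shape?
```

Input: (1, 16, 224) -> head_dim = 224 // 2 = 112; after view: (1, 16, 2, 112) -> after transpose(1, 2): (1, 2, 16, 112) -> Output: (1, 2, 16, 112)

Answer: (1, 2, 16, 112)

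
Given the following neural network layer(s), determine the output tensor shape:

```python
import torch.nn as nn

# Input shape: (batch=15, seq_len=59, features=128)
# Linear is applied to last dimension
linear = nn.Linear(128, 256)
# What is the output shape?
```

Input: (15, 59, 128) -> Output: (15, 59, 256)

Answer: (15, 59, 256)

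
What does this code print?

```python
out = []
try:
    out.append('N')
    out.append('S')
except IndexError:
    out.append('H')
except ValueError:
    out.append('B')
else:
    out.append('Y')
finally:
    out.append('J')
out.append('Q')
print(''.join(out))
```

Execution trace: 'N' (try body) → 'S' (try body, no exception) → 'Y' (else) → 'J' (finally) → 'Q' (after the try/except). Output: NSYJQ

Answer: NSYJQ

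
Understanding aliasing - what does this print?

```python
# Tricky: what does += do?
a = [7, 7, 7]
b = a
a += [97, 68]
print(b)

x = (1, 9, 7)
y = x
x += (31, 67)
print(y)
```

Key concept: += behavior differs for mutable vs immutable.
Step by step:
`a = [7, 7, 7]` → a = [7, 7, 7]
`b = a` → b = [7, 7, 7] (same object as a)
`a += [97, 68]` → a = [7, 7, 7, 97, 68] (same object as b); b = [7, 7, 7, 97, 68] (same object as a)
`print(b)` → prints [7, 7, 7, 97, 68]
`x = (1, 9, 7)` → x = (1, 9, 7)
`y = x` → y = (1, 9, 7)
`x += (31, 67)` → x = (1, 9, 7, 31, 67)
`print(y)` → prints (1, 9, 7)

Answer:
[7, 7, 7, 97, 68]
(1, 9, 7)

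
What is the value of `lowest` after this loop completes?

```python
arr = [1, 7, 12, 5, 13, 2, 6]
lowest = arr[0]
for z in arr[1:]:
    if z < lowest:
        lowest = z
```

Minimum of [1, 7, 12, 5, 13, 2, 6]
`lowest` takes the values: 1

Answer: 1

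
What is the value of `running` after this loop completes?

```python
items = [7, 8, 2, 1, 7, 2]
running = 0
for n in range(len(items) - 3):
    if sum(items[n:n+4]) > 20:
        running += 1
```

Count windows with sum > 20
`running` takes the values: 0

Answer: 0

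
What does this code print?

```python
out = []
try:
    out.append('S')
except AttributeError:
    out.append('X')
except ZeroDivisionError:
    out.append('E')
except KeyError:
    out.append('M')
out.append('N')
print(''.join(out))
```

Execution trace: 'S' (try body, no exception) → 'N' (after the try/except). Output: SN

Answer: SN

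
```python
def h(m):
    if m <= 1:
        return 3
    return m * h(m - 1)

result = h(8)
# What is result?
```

h(8) = 8 * 7 * 6 * 5 * 4 * 3 * 2 * 3 = 120960

Answer: 120960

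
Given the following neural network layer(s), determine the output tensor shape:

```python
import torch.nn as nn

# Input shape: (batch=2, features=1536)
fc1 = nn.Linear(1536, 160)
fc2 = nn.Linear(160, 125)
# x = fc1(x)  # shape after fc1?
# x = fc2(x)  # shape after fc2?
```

Input: (2, 1536) -> after fc1: (2, 160) -> Output: (2, 125)

Answer: (2, 125)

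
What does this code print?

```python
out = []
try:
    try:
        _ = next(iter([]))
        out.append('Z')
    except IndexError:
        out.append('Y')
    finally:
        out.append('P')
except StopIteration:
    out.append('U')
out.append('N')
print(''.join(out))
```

Execution trace: 'P' (finally) → 'U' (outer except StopIteration) → 'N' (after the try/except). Output: PUN

Answer: PUN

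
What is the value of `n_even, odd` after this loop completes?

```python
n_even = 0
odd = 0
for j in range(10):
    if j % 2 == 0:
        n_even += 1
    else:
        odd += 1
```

Count evens and odds in range(10)
`n_even, odd` takes the values: (0, 0) → (1, 0) → (1, 1) → (2, 1) → (2, 2) → (3, 2) → (3, 3) → (4, 3) → (4, 4) → (5, 4) → (5, 5)

Answer: 5, 5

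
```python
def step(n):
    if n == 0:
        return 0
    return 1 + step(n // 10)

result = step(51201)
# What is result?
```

Count of digits of 51201: 5

Answer: 5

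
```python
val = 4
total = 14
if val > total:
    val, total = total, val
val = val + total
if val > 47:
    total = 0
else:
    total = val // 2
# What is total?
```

Trace:
`val = 4` → val = 4
`total = 14` → total = 14
`if val > total: ...` → val > total is False → no variable changes
`val = val + total` → val = 18
`if val > 47: ...` → val > 47 is False, take else branch → total = 9
So total = 9

Answer: 9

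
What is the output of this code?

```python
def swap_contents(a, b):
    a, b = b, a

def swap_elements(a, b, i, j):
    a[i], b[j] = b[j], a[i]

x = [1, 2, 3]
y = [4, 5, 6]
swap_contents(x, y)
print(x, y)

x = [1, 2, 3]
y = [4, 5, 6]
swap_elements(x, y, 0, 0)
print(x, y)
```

Key concept: parameter rebinding vs mutation.
Step by step:
`x = [1, 2, 3]` → x = [1, 2, 3]
`y = [4, 5, 6]` → y = [4, 5, 6]
`swap_contents(x, y)` → no visible change to tracked variables
`print(x, y)` → prints [1, 2, 3] [4, 5, 6]
`x = [1, 2, 3]` → x = [1, 2, 3]
`y = [4, 5, 6]` → y = [4, 5, 6]
`swap_elements(x, y, 0, 0)` → x = [4, 2, 3]; y = [1, 5, 6]
`print(x, y)` → prints [4, 2, 3] [1, 5, 6]

Answer:
[1, 2, 3] [4, 5, 6]
[4, 2, 3] [1, 5, 6]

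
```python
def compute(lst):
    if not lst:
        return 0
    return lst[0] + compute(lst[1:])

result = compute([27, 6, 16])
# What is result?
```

27 + 6 + 16 + 0 = 49

Answer: 49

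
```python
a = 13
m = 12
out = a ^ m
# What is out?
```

Trace:
`a = 13` → a = 13
`m = 12` → m = 12
`out = a ^ m` → out = 1
So out = 1

Answer: 1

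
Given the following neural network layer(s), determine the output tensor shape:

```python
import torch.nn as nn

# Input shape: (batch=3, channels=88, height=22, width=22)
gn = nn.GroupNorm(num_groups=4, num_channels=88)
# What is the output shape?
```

Input: (3, 88, 22, 22) -> Output: (3, 88, 22, 22)

Answer: (3, 88, 22, 22)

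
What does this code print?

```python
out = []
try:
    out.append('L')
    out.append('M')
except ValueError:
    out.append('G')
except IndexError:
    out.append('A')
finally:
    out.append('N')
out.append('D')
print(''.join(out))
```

Execution trace: 'L' (try body) → 'M' (try body, no exception) → 'N' (finally) → 'D' (after the try/except). Output: LMND

Answer: LMND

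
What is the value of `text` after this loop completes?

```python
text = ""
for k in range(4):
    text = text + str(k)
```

Concatenate digits 0 to 3
`text` takes the values: "" → "0" → "01" → "012" → "0123"

Answer: "0123"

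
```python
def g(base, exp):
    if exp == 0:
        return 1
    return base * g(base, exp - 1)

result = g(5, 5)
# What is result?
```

g(5, 5) = 5 * 5 * 5 * 5 * 5 = 3125

Answer: 3125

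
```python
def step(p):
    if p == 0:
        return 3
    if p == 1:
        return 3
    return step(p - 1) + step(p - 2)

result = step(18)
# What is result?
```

Build up from base cases: step(0)=3, step(1)=3, step(2)=6, step(3)=9, step(4)=15, step(5)=24, step(6)=39, ..., step(18)=12543

Answer: 12543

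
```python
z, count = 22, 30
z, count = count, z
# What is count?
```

Trace:
`z, count = 22, 30` → z = 22; count = 30
`z, count = count, z` → z = 30; count = 22
So count = 22

Answer: 22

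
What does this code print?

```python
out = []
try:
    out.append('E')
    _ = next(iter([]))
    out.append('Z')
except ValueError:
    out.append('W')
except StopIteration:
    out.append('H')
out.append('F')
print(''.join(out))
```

Execution trace: 'E' (try body) → 'H' (except StopIteration) → 'F' (after the try/except). Output: EHF

Answer: EHF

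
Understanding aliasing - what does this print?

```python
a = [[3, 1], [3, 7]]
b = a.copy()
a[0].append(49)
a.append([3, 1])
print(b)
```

Key concept: shallow copy with nested lists.
Step by step:
`a = [[3, 1], [3, 7]]` → a = [[3, 1], [3, 7]]
`b = a.copy()` → b = [[3, 1], [3, 7]]
`a[0].append(49)` → a = [[3, 1, 49], [3, 7]]; b = [[3, 1, 49], [3, 7]]
`a.append([3, 1])` → a = [[3, 1, 49], [3, 7], [3, 1]]
`print(b)` → prints [[3, 1, 49], [3, 7]]

Answer: [[3, 1, 49], [3, 7]]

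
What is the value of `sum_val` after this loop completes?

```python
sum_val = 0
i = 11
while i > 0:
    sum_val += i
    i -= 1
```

Sum 11 down to 1
`sum_val` takes the values: 0 → 11 → 21 → 30 → 38 → 45 → 51 → 56 → 60 → 63 → 65 → 66

Answer: 66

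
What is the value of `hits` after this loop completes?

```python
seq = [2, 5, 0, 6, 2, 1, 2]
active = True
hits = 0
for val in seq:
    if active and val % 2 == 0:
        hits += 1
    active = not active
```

Count even values at even positions
`hits` takes the values: 0 → 1 → 2 → 3 → 4

Answer: 4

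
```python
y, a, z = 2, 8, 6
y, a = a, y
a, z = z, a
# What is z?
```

Trace:
`y, a, z = 2, 8, 6` → y = 2; a = 8; z = 6
`y, a = a, y` → y = 8; a = 2
`a, z = z, a` → a = 6; z = 2
So z = 2

Answer: 2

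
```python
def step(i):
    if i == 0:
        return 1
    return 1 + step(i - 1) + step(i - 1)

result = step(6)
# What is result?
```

step(i) = 1 + 2·step(i-1), step(0)=1. Closed form: (1+1)·2^6 - 1 = 127.

Answer: 127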